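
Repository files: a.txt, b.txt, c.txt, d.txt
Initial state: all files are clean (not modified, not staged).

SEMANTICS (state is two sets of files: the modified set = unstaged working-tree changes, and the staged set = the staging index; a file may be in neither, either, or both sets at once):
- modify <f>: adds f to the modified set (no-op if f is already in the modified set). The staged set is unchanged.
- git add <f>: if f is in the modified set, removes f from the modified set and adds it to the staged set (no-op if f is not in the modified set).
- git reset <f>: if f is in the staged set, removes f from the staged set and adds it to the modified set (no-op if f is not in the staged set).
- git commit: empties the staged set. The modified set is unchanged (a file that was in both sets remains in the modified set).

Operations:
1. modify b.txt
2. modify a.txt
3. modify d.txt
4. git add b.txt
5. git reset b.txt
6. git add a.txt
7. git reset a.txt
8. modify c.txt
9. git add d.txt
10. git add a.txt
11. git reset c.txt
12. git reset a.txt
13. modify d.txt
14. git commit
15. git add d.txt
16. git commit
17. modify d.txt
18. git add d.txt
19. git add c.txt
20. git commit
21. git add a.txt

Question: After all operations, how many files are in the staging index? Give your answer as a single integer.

Answer: 1

Derivation:
After op 1 (modify b.txt): modified={b.txt} staged={none}
After op 2 (modify a.txt): modified={a.txt, b.txt} staged={none}
After op 3 (modify d.txt): modified={a.txt, b.txt, d.txt} staged={none}
After op 4 (git add b.txt): modified={a.txt, d.txt} staged={b.txt}
After op 5 (git reset b.txt): modified={a.txt, b.txt, d.txt} staged={none}
After op 6 (git add a.txt): modified={b.txt, d.txt} staged={a.txt}
After op 7 (git reset a.txt): modified={a.txt, b.txt, d.txt} staged={none}
After op 8 (modify c.txt): modified={a.txt, b.txt, c.txt, d.txt} staged={none}
After op 9 (git add d.txt): modified={a.txt, b.txt, c.txt} staged={d.txt}
After op 10 (git add a.txt): modified={b.txt, c.txt} staged={a.txt, d.txt}
After op 11 (git reset c.txt): modified={b.txt, c.txt} staged={a.txt, d.txt}
After op 12 (git reset a.txt): modified={a.txt, b.txt, c.txt} staged={d.txt}
After op 13 (modify d.txt): modified={a.txt, b.txt, c.txt, d.txt} staged={d.txt}
After op 14 (git commit): modified={a.txt, b.txt, c.txt, d.txt} staged={none}
After op 15 (git add d.txt): modified={a.txt, b.txt, c.txt} staged={d.txt}
After op 16 (git commit): modified={a.txt, b.txt, c.txt} staged={none}
After op 17 (modify d.txt): modified={a.txt, b.txt, c.txt, d.txt} staged={none}
After op 18 (git add d.txt): modified={a.txt, b.txt, c.txt} staged={d.txt}
After op 19 (git add c.txt): modified={a.txt, b.txt} staged={c.txt, d.txt}
After op 20 (git commit): modified={a.txt, b.txt} staged={none}
After op 21 (git add a.txt): modified={b.txt} staged={a.txt}
Final staged set: {a.txt} -> count=1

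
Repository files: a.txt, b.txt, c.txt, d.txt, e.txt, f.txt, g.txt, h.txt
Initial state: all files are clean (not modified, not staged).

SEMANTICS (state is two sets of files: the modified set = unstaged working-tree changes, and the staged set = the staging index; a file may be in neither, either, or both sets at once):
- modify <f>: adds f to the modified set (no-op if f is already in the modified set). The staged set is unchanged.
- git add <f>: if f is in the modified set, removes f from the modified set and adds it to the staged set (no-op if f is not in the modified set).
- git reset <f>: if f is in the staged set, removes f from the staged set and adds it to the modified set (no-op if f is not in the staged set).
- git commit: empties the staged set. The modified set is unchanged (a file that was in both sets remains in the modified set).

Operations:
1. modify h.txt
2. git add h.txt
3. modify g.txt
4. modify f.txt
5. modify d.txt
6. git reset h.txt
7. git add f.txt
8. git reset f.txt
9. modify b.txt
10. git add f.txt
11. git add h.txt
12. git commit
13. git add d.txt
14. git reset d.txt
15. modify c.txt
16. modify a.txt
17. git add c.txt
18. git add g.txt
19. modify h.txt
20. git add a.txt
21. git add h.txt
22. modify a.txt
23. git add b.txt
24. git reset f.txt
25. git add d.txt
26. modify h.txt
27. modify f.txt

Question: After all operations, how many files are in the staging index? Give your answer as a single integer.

After op 1 (modify h.txt): modified={h.txt} staged={none}
After op 2 (git add h.txt): modified={none} staged={h.txt}
After op 3 (modify g.txt): modified={g.txt} staged={h.txt}
After op 4 (modify f.txt): modified={f.txt, g.txt} staged={h.txt}
After op 5 (modify d.txt): modified={d.txt, f.txt, g.txt} staged={h.txt}
After op 6 (git reset h.txt): modified={d.txt, f.txt, g.txt, h.txt} staged={none}
After op 7 (git add f.txt): modified={d.txt, g.txt, h.txt} staged={f.txt}
After op 8 (git reset f.txt): modified={d.txt, f.txt, g.txt, h.txt} staged={none}
After op 9 (modify b.txt): modified={b.txt, d.txt, f.txt, g.txt, h.txt} staged={none}
After op 10 (git add f.txt): modified={b.txt, d.txt, g.txt, h.txt} staged={f.txt}
After op 11 (git add h.txt): modified={b.txt, d.txt, g.txt} staged={f.txt, h.txt}
After op 12 (git commit): modified={b.txt, d.txt, g.txt} staged={none}
After op 13 (git add d.txt): modified={b.txt, g.txt} staged={d.txt}
After op 14 (git reset d.txt): modified={b.txt, d.txt, g.txt} staged={none}
After op 15 (modify c.txt): modified={b.txt, c.txt, d.txt, g.txt} staged={none}
After op 16 (modify a.txt): modified={a.txt, b.txt, c.txt, d.txt, g.txt} staged={none}
After op 17 (git add c.txt): modified={a.txt, b.txt, d.txt, g.txt} staged={c.txt}
After op 18 (git add g.txt): modified={a.txt, b.txt, d.txt} staged={c.txt, g.txt}
After op 19 (modify h.txt): modified={a.txt, b.txt, d.txt, h.txt} staged={c.txt, g.txt}
After op 20 (git add a.txt): modified={b.txt, d.txt, h.txt} staged={a.txt, c.txt, g.txt}
After op 21 (git add h.txt): modified={b.txt, d.txt} staged={a.txt, c.txt, g.txt, h.txt}
After op 22 (modify a.txt): modified={a.txt, b.txt, d.txt} staged={a.txt, c.txt, g.txt, h.txt}
After op 23 (git add b.txt): modified={a.txt, d.txt} staged={a.txt, b.txt, c.txt, g.txt, h.txt}
After op 24 (git reset f.txt): modified={a.txt, d.txt} staged={a.txt, b.txt, c.txt, g.txt, h.txt}
After op 25 (git add d.txt): modified={a.txt} staged={a.txt, b.txt, c.txt, d.txt, g.txt, h.txt}
After op 26 (modify h.txt): modified={a.txt, h.txt} staged={a.txt, b.txt, c.txt, d.txt, g.txt, h.txt}
After op 27 (modify f.txt): modified={a.txt, f.txt, h.txt} staged={a.txt, b.txt, c.txt, d.txt, g.txt, h.txt}
Final staged set: {a.txt, b.txt, c.txt, d.txt, g.txt, h.txt} -> count=6

Answer: 6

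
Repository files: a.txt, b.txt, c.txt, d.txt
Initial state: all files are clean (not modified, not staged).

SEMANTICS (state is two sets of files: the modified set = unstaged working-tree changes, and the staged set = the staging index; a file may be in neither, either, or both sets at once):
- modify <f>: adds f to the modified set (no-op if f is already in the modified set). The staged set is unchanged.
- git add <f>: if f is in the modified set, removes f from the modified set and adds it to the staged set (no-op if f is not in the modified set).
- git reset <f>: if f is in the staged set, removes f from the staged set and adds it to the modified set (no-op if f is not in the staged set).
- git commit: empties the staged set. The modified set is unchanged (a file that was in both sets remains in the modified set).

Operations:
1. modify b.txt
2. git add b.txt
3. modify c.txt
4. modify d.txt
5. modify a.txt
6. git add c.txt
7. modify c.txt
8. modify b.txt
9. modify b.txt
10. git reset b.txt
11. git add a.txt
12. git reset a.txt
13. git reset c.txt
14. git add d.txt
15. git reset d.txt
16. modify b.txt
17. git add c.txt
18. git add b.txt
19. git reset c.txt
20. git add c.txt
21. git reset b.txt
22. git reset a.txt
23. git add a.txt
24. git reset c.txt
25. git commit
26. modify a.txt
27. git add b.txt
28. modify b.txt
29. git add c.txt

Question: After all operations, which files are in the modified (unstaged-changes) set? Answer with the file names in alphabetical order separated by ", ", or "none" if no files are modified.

Answer: a.txt, b.txt, d.txt

Derivation:
After op 1 (modify b.txt): modified={b.txt} staged={none}
After op 2 (git add b.txt): modified={none} staged={b.txt}
After op 3 (modify c.txt): modified={c.txt} staged={b.txt}
After op 4 (modify d.txt): modified={c.txt, d.txt} staged={b.txt}
After op 5 (modify a.txt): modified={a.txt, c.txt, d.txt} staged={b.txt}
After op 6 (git add c.txt): modified={a.txt, d.txt} staged={b.txt, c.txt}
After op 7 (modify c.txt): modified={a.txt, c.txt, d.txt} staged={b.txt, c.txt}
After op 8 (modify b.txt): modified={a.txt, b.txt, c.txt, d.txt} staged={b.txt, c.txt}
After op 9 (modify b.txt): modified={a.txt, b.txt, c.txt, d.txt} staged={b.txt, c.txt}
After op 10 (git reset b.txt): modified={a.txt, b.txt, c.txt, d.txt} staged={c.txt}
After op 11 (git add a.txt): modified={b.txt, c.txt, d.txt} staged={a.txt, c.txt}
After op 12 (git reset a.txt): modified={a.txt, b.txt, c.txt, d.txt} staged={c.txt}
After op 13 (git reset c.txt): modified={a.txt, b.txt, c.txt, d.txt} staged={none}
After op 14 (git add d.txt): modified={a.txt, b.txt, c.txt} staged={d.txt}
After op 15 (git reset d.txt): modified={a.txt, b.txt, c.txt, d.txt} staged={none}
After op 16 (modify b.txt): modified={a.txt, b.txt, c.txt, d.txt} staged={none}
After op 17 (git add c.txt): modified={a.txt, b.txt, d.txt} staged={c.txt}
After op 18 (git add b.txt): modified={a.txt, d.txt} staged={b.txt, c.txt}
After op 19 (git reset c.txt): modified={a.txt, c.txt, d.txt} staged={b.txt}
After op 20 (git add c.txt): modified={a.txt, d.txt} staged={b.txt, c.txt}
After op 21 (git reset b.txt): modified={a.txt, b.txt, d.txt} staged={c.txt}
After op 22 (git reset a.txt): modified={a.txt, b.txt, d.txt} staged={c.txt}
After op 23 (git add a.txt): modified={b.txt, d.txt} staged={a.txt, c.txt}
After op 24 (git reset c.txt): modified={b.txt, c.txt, d.txt} staged={a.txt}
After op 25 (git commit): modified={b.txt, c.txt, d.txt} staged={none}
After op 26 (modify a.txt): modified={a.txt, b.txt, c.txt, d.txt} staged={none}
After op 27 (git add b.txt): modified={a.txt, c.txt, d.txt} staged={b.txt}
After op 28 (modify b.txt): modified={a.txt, b.txt, c.txt, d.txt} staged={b.txt}
After op 29 (git add c.txt): modified={a.txt, b.txt, d.txt} staged={b.txt, c.txt}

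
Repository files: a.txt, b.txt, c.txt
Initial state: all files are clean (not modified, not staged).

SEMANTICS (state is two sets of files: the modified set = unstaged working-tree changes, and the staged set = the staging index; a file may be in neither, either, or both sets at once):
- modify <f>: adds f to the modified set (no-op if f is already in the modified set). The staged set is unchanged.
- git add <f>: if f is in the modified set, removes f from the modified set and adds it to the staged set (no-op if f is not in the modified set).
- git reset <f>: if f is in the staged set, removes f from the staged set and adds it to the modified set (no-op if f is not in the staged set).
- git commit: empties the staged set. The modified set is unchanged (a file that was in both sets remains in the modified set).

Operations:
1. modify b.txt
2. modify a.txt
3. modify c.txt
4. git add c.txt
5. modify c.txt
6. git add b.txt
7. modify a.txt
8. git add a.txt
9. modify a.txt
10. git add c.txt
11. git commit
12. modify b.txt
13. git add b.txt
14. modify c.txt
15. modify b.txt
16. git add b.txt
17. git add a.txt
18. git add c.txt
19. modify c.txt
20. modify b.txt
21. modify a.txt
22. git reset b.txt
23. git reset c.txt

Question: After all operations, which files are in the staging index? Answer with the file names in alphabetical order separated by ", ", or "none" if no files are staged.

Answer: a.txt

Derivation:
After op 1 (modify b.txt): modified={b.txt} staged={none}
After op 2 (modify a.txt): modified={a.txt, b.txt} staged={none}
After op 3 (modify c.txt): modified={a.txt, b.txt, c.txt} staged={none}
After op 4 (git add c.txt): modified={a.txt, b.txt} staged={c.txt}
After op 5 (modify c.txt): modified={a.txt, b.txt, c.txt} staged={c.txt}
After op 6 (git add b.txt): modified={a.txt, c.txt} staged={b.txt, c.txt}
After op 7 (modify a.txt): modified={a.txt, c.txt} staged={b.txt, c.txt}
After op 8 (git add a.txt): modified={c.txt} staged={a.txt, b.txt, c.txt}
After op 9 (modify a.txt): modified={a.txt, c.txt} staged={a.txt, b.txt, c.txt}
After op 10 (git add c.txt): modified={a.txt} staged={a.txt, b.txt, c.txt}
After op 11 (git commit): modified={a.txt} staged={none}
After op 12 (modify b.txt): modified={a.txt, b.txt} staged={none}
After op 13 (git add b.txt): modified={a.txt} staged={b.txt}
After op 14 (modify c.txt): modified={a.txt, c.txt} staged={b.txt}
After op 15 (modify b.txt): modified={a.txt, b.txt, c.txt} staged={b.txt}
After op 16 (git add b.txt): modified={a.txt, c.txt} staged={b.txt}
After op 17 (git add a.txt): modified={c.txt} staged={a.txt, b.txt}
After op 18 (git add c.txt): modified={none} staged={a.txt, b.txt, c.txt}
After op 19 (modify c.txt): modified={c.txt} staged={a.txt, b.txt, c.txt}
After op 20 (modify b.txt): modified={b.txt, c.txt} staged={a.txt, b.txt, c.txt}
After op 21 (modify a.txt): modified={a.txt, b.txt, c.txt} staged={a.txt, b.txt, c.txt}
After op 22 (git reset b.txt): modified={a.txt, b.txt, c.txt} staged={a.txt, c.txt}
After op 23 (git reset c.txt): modified={a.txt, b.txt, c.txt} staged={a.txt}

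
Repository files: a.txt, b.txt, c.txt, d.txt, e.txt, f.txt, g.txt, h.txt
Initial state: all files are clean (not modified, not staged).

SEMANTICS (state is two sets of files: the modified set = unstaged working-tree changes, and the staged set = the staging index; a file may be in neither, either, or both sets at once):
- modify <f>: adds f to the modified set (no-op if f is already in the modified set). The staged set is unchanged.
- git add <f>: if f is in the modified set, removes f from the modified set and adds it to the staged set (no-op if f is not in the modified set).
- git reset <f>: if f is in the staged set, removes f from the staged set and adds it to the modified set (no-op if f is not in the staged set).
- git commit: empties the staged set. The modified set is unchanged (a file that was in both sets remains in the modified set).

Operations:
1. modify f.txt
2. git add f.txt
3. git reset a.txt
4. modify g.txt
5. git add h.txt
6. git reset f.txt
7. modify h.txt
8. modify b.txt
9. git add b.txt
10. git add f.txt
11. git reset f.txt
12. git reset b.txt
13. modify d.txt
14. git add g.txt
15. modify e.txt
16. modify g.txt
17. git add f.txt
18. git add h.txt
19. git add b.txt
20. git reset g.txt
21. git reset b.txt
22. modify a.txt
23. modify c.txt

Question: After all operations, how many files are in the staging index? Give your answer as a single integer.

After op 1 (modify f.txt): modified={f.txt} staged={none}
After op 2 (git add f.txt): modified={none} staged={f.txt}
After op 3 (git reset a.txt): modified={none} staged={f.txt}
After op 4 (modify g.txt): modified={g.txt} staged={f.txt}
After op 5 (git add h.txt): modified={g.txt} staged={f.txt}
After op 6 (git reset f.txt): modified={f.txt, g.txt} staged={none}
After op 7 (modify h.txt): modified={f.txt, g.txt, h.txt} staged={none}
After op 8 (modify b.txt): modified={b.txt, f.txt, g.txt, h.txt} staged={none}
After op 9 (git add b.txt): modified={f.txt, g.txt, h.txt} staged={b.txt}
After op 10 (git add f.txt): modified={g.txt, h.txt} staged={b.txt, f.txt}
After op 11 (git reset f.txt): modified={f.txt, g.txt, h.txt} staged={b.txt}
After op 12 (git reset b.txt): modified={b.txt, f.txt, g.txt, h.txt} staged={none}
After op 13 (modify d.txt): modified={b.txt, d.txt, f.txt, g.txt, h.txt} staged={none}
After op 14 (git add g.txt): modified={b.txt, d.txt, f.txt, h.txt} staged={g.txt}
After op 15 (modify e.txt): modified={b.txt, d.txt, e.txt, f.txt, h.txt} staged={g.txt}
After op 16 (modify g.txt): modified={b.txt, d.txt, e.txt, f.txt, g.txt, h.txt} staged={g.txt}
After op 17 (git add f.txt): modified={b.txt, d.txt, e.txt, g.txt, h.txt} staged={f.txt, g.txt}
After op 18 (git add h.txt): modified={b.txt, d.txt, e.txt, g.txt} staged={f.txt, g.txt, h.txt}
After op 19 (git add b.txt): modified={d.txt, e.txt, g.txt} staged={b.txt, f.txt, g.txt, h.txt}
After op 20 (git reset g.txt): modified={d.txt, e.txt, g.txt} staged={b.txt, f.txt, h.txt}
After op 21 (git reset b.txt): modified={b.txt, d.txt, e.txt, g.txt} staged={f.txt, h.txt}
After op 22 (modify a.txt): modified={a.txt, b.txt, d.txt, e.txt, g.txt} staged={f.txt, h.txt}
After op 23 (modify c.txt): modified={a.txt, b.txt, c.txt, d.txt, e.txt, g.txt} staged={f.txt, h.txt}
Final staged set: {f.txt, h.txt} -> count=2

Answer: 2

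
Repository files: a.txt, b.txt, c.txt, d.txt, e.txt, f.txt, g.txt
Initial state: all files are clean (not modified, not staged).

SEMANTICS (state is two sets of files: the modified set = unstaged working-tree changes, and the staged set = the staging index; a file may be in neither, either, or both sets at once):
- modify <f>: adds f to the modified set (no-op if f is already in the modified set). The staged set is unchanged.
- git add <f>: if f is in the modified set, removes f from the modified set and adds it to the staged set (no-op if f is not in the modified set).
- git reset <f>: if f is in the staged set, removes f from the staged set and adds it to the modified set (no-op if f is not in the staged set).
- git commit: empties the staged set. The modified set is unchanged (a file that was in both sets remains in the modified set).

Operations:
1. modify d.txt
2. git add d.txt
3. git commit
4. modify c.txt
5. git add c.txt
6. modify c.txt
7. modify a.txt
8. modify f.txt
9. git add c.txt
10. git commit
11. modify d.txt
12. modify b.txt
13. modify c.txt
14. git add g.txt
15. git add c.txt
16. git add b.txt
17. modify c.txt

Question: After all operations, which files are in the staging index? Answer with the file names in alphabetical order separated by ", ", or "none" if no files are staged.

Answer: b.txt, c.txt

Derivation:
After op 1 (modify d.txt): modified={d.txt} staged={none}
After op 2 (git add d.txt): modified={none} staged={d.txt}
After op 3 (git commit): modified={none} staged={none}
After op 4 (modify c.txt): modified={c.txt} staged={none}
After op 5 (git add c.txt): modified={none} staged={c.txt}
After op 6 (modify c.txt): modified={c.txt} staged={c.txt}
After op 7 (modify a.txt): modified={a.txt, c.txt} staged={c.txt}
After op 8 (modify f.txt): modified={a.txt, c.txt, f.txt} staged={c.txt}
After op 9 (git add c.txt): modified={a.txt, f.txt} staged={c.txt}
After op 10 (git commit): modified={a.txt, f.txt} staged={none}
After op 11 (modify d.txt): modified={a.txt, d.txt, f.txt} staged={none}
After op 12 (modify b.txt): modified={a.txt, b.txt, d.txt, f.txt} staged={none}
After op 13 (modify c.txt): modified={a.txt, b.txt, c.txt, d.txt, f.txt} staged={none}
After op 14 (git add g.txt): modified={a.txt, b.txt, c.txt, d.txt, f.txt} staged={none}
After op 15 (git add c.txt): modified={a.txt, b.txt, d.txt, f.txt} staged={c.txt}
After op 16 (git add b.txt): modified={a.txt, d.txt, f.txt} staged={b.txt, c.txt}
After op 17 (modify c.txt): modified={a.txt, c.txt, d.txt, f.txt} staged={b.txt, c.txt}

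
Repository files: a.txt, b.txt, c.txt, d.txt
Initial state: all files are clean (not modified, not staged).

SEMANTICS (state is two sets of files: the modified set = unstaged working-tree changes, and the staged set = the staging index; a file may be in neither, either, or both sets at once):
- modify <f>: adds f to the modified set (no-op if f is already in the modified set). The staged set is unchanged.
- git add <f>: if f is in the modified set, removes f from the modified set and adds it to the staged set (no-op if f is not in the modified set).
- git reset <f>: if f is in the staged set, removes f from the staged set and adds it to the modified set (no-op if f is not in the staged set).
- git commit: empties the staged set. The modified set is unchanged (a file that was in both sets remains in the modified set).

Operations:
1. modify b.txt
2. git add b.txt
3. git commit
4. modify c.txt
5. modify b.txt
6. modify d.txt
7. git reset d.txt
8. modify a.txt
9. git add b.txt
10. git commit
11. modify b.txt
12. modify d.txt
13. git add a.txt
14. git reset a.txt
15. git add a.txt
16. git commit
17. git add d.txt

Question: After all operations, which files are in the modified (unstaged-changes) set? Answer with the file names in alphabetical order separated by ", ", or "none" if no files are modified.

After op 1 (modify b.txt): modified={b.txt} staged={none}
After op 2 (git add b.txt): modified={none} staged={b.txt}
After op 3 (git commit): modified={none} staged={none}
After op 4 (modify c.txt): modified={c.txt} staged={none}
After op 5 (modify b.txt): modified={b.txt, c.txt} staged={none}
After op 6 (modify d.txt): modified={b.txt, c.txt, d.txt} staged={none}
After op 7 (git reset d.txt): modified={b.txt, c.txt, d.txt} staged={none}
After op 8 (modify a.txt): modified={a.txt, b.txt, c.txt, d.txt} staged={none}
After op 9 (git add b.txt): modified={a.txt, c.txt, d.txt} staged={b.txt}
After op 10 (git commit): modified={a.txt, c.txt, d.txt} staged={none}
After op 11 (modify b.txt): modified={a.txt, b.txt, c.txt, d.txt} staged={none}
After op 12 (modify d.txt): modified={a.txt, b.txt, c.txt, d.txt} staged={none}
After op 13 (git add a.txt): modified={b.txt, c.txt, d.txt} staged={a.txt}
After op 14 (git reset a.txt): modified={a.txt, b.txt, c.txt, d.txt} staged={none}
After op 15 (git add a.txt): modified={b.txt, c.txt, d.txt} staged={a.txt}
After op 16 (git commit): modified={b.txt, c.txt, d.txt} staged={none}
After op 17 (git add d.txt): modified={b.txt, c.txt} staged={d.txt}

Answer: b.txt, c.txt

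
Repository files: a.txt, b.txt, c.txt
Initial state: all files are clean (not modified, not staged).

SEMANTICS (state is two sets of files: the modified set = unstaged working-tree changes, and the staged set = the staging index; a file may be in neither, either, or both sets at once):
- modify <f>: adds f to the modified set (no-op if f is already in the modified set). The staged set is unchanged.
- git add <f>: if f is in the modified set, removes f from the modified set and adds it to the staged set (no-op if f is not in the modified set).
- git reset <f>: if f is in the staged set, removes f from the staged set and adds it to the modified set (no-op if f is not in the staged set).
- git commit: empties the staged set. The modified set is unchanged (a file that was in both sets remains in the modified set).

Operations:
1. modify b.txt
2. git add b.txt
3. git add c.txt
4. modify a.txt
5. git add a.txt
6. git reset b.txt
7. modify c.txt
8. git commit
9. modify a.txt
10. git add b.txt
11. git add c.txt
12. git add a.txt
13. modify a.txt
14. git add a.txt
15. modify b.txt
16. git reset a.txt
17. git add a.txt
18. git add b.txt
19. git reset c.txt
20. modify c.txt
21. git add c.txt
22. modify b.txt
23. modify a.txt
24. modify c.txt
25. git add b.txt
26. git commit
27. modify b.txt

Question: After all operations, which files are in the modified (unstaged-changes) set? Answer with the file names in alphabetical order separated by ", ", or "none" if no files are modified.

Answer: a.txt, b.txt, c.txt

Derivation:
After op 1 (modify b.txt): modified={b.txt} staged={none}
After op 2 (git add b.txt): modified={none} staged={b.txt}
After op 3 (git add c.txt): modified={none} staged={b.txt}
After op 4 (modify a.txt): modified={a.txt} staged={b.txt}
After op 5 (git add a.txt): modified={none} staged={a.txt, b.txt}
After op 6 (git reset b.txt): modified={b.txt} staged={a.txt}
After op 7 (modify c.txt): modified={b.txt, c.txt} staged={a.txt}
After op 8 (git commit): modified={b.txt, c.txt} staged={none}
After op 9 (modify a.txt): modified={a.txt, b.txt, c.txt} staged={none}
After op 10 (git add b.txt): modified={a.txt, c.txt} staged={b.txt}
After op 11 (git add c.txt): modified={a.txt} staged={b.txt, c.txt}
After op 12 (git add a.txt): modified={none} staged={a.txt, b.txt, c.txt}
After op 13 (modify a.txt): modified={a.txt} staged={a.txt, b.txt, c.txt}
After op 14 (git add a.txt): modified={none} staged={a.txt, b.txt, c.txt}
After op 15 (modify b.txt): modified={b.txt} staged={a.txt, b.txt, c.txt}
After op 16 (git reset a.txt): modified={a.txt, b.txt} staged={b.txt, c.txt}
After op 17 (git add a.txt): modified={b.txt} staged={a.txt, b.txt, c.txt}
After op 18 (git add b.txt): modified={none} staged={a.txt, b.txt, c.txt}
After op 19 (git reset c.txt): modified={c.txt} staged={a.txt, b.txt}
After op 20 (modify c.txt): modified={c.txt} staged={a.txt, b.txt}
After op 21 (git add c.txt): modified={none} staged={a.txt, b.txt, c.txt}
After op 22 (modify b.txt): modified={b.txt} staged={a.txt, b.txt, c.txt}
After op 23 (modify a.txt): modified={a.txt, b.txt} staged={a.txt, b.txt, c.txt}
After op 24 (modify c.txt): modified={a.txt, b.txt, c.txt} staged={a.txt, b.txt, c.txt}
After op 25 (git add b.txt): modified={a.txt, c.txt} staged={a.txt, b.txt, c.txt}
After op 26 (git commit): modified={a.txt, c.txt} staged={none}
After op 27 (modify b.txt): modified={a.txt, b.txt, c.txt} staged={none}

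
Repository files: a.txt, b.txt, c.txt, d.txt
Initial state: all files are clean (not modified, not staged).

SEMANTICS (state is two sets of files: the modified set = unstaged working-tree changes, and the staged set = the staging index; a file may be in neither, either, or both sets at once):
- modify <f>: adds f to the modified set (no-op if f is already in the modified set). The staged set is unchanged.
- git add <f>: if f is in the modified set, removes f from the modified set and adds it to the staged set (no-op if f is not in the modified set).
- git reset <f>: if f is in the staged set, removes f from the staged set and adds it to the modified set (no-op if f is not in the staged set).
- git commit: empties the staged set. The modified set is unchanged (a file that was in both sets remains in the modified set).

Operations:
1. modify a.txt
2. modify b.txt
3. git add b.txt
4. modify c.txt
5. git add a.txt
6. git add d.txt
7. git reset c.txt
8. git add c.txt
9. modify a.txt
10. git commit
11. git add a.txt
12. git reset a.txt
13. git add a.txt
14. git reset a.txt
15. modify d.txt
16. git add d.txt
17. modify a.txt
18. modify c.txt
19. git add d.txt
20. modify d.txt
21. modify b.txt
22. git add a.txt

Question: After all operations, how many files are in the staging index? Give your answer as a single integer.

After op 1 (modify a.txt): modified={a.txt} staged={none}
After op 2 (modify b.txt): modified={a.txt, b.txt} staged={none}
After op 3 (git add b.txt): modified={a.txt} staged={b.txt}
After op 4 (modify c.txt): modified={a.txt, c.txt} staged={b.txt}
After op 5 (git add a.txt): modified={c.txt} staged={a.txt, b.txt}
After op 6 (git add d.txt): modified={c.txt} staged={a.txt, b.txt}
After op 7 (git reset c.txt): modified={c.txt} staged={a.txt, b.txt}
After op 8 (git add c.txt): modified={none} staged={a.txt, b.txt, c.txt}
After op 9 (modify a.txt): modified={a.txt} staged={a.txt, b.txt, c.txt}
After op 10 (git commit): modified={a.txt} staged={none}
After op 11 (git add a.txt): modified={none} staged={a.txt}
After op 12 (git reset a.txt): modified={a.txt} staged={none}
After op 13 (git add a.txt): modified={none} staged={a.txt}
After op 14 (git reset a.txt): modified={a.txt} staged={none}
After op 15 (modify d.txt): modified={a.txt, d.txt} staged={none}
After op 16 (git add d.txt): modified={a.txt} staged={d.txt}
After op 17 (modify a.txt): modified={a.txt} staged={d.txt}
After op 18 (modify c.txt): modified={a.txt, c.txt} staged={d.txt}
After op 19 (git add d.txt): modified={a.txt, c.txt} staged={d.txt}
After op 20 (modify d.txt): modified={a.txt, c.txt, d.txt} staged={d.txt}
After op 21 (modify b.txt): modified={a.txt, b.txt, c.txt, d.txt} staged={d.txt}
After op 22 (git add a.txt): modified={b.txt, c.txt, d.txt} staged={a.txt, d.txt}
Final staged set: {a.txt, d.txt} -> count=2

Answer: 2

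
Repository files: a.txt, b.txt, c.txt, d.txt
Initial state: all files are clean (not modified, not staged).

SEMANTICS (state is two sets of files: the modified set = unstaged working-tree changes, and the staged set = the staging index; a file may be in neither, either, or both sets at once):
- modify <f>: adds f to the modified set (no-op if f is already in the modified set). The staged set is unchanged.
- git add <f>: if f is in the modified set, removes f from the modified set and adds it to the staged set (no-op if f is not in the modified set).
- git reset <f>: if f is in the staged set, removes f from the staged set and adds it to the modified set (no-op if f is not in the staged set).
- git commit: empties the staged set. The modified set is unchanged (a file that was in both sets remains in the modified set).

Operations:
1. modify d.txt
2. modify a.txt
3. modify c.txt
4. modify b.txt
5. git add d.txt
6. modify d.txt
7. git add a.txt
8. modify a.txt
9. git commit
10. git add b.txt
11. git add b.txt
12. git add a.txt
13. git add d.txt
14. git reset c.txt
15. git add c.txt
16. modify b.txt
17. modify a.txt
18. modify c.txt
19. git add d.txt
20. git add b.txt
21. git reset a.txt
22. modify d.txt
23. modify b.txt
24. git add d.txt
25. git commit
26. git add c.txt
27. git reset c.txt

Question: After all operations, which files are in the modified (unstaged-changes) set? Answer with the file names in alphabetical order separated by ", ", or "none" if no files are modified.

Answer: a.txt, b.txt, c.txt

Derivation:
After op 1 (modify d.txt): modified={d.txt} staged={none}
After op 2 (modify a.txt): modified={a.txt, d.txt} staged={none}
After op 3 (modify c.txt): modified={a.txt, c.txt, d.txt} staged={none}
After op 4 (modify b.txt): modified={a.txt, b.txt, c.txt, d.txt} staged={none}
After op 5 (git add d.txt): modified={a.txt, b.txt, c.txt} staged={d.txt}
After op 6 (modify d.txt): modified={a.txt, b.txt, c.txt, d.txt} staged={d.txt}
After op 7 (git add a.txt): modified={b.txt, c.txt, d.txt} staged={a.txt, d.txt}
After op 8 (modify a.txt): modified={a.txt, b.txt, c.txt, d.txt} staged={a.txt, d.txt}
After op 9 (git commit): modified={a.txt, b.txt, c.txt, d.txt} staged={none}
After op 10 (git add b.txt): modified={a.txt, c.txt, d.txt} staged={b.txt}
After op 11 (git add b.txt): modified={a.txt, c.txt, d.txt} staged={b.txt}
After op 12 (git add a.txt): modified={c.txt, d.txt} staged={a.txt, b.txt}
After op 13 (git add d.txt): modified={c.txt} staged={a.txt, b.txt, d.txt}
After op 14 (git reset c.txt): modified={c.txt} staged={a.txt, b.txt, d.txt}
After op 15 (git add c.txt): modified={none} staged={a.txt, b.txt, c.txt, d.txt}
After op 16 (modify b.txt): modified={b.txt} staged={a.txt, b.txt, c.txt, d.txt}
After op 17 (modify a.txt): modified={a.txt, b.txt} staged={a.txt, b.txt, c.txt, d.txt}
After op 18 (modify c.txt): modified={a.txt, b.txt, c.txt} staged={a.txt, b.txt, c.txt, d.txt}
After op 19 (git add d.txt): modified={a.txt, b.txt, c.txt} staged={a.txt, b.txt, c.txt, d.txt}
After op 20 (git add b.txt): modified={a.txt, c.txt} staged={a.txt, b.txt, c.txt, d.txt}
After op 21 (git reset a.txt): modified={a.txt, c.txt} staged={b.txt, c.txt, d.txt}
After op 22 (modify d.txt): modified={a.txt, c.txt, d.txt} staged={b.txt, c.txt, d.txt}
After op 23 (modify b.txt): modified={a.txt, b.txt, c.txt, d.txt} staged={b.txt, c.txt, d.txt}
After op 24 (git add d.txt): modified={a.txt, b.txt, c.txt} staged={b.txt, c.txt, d.txt}
After op 25 (git commit): modified={a.txt, b.txt, c.txt} staged={none}
After op 26 (git add c.txt): modified={a.txt, b.txt} staged={c.txt}
After op 27 (git reset c.txt): modified={a.txt, b.txt, c.txt} staged={none}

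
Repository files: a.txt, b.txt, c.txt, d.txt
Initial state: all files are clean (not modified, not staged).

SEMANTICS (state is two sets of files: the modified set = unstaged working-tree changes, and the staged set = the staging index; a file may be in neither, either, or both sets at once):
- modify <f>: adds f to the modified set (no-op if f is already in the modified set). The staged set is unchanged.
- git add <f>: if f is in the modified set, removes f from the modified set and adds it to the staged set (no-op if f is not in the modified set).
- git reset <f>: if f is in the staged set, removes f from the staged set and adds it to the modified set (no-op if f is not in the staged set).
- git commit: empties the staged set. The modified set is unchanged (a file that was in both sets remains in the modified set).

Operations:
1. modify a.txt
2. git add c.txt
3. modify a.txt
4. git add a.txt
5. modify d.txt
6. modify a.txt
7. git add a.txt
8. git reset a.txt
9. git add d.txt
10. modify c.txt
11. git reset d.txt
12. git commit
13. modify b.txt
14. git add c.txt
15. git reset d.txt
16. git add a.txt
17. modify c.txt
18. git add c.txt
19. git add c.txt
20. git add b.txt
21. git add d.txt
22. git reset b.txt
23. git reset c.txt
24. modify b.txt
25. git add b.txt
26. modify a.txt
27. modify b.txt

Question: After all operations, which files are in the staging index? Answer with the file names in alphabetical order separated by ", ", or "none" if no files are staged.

Answer: a.txt, b.txt, d.txt

Derivation:
After op 1 (modify a.txt): modified={a.txt} staged={none}
After op 2 (git add c.txt): modified={a.txt} staged={none}
After op 3 (modify a.txt): modified={a.txt} staged={none}
After op 4 (git add a.txt): modified={none} staged={a.txt}
After op 5 (modify d.txt): modified={d.txt} staged={a.txt}
After op 6 (modify a.txt): modified={a.txt, d.txt} staged={a.txt}
After op 7 (git add a.txt): modified={d.txt} staged={a.txt}
After op 8 (git reset a.txt): modified={a.txt, d.txt} staged={none}
After op 9 (git add d.txt): modified={a.txt} staged={d.txt}
After op 10 (modify c.txt): modified={a.txt, c.txt} staged={d.txt}
After op 11 (git reset d.txt): modified={a.txt, c.txt, d.txt} staged={none}
After op 12 (git commit): modified={a.txt, c.txt, d.txt} staged={none}
After op 13 (modify b.txt): modified={a.txt, b.txt, c.txt, d.txt} staged={none}
After op 14 (git add c.txt): modified={a.txt, b.txt, d.txt} staged={c.txt}
After op 15 (git reset d.txt): modified={a.txt, b.txt, d.txt} staged={c.txt}
After op 16 (git add a.txt): modified={b.txt, d.txt} staged={a.txt, c.txt}
After op 17 (modify c.txt): modified={b.txt, c.txt, d.txt} staged={a.txt, c.txt}
After op 18 (git add c.txt): modified={b.txt, d.txt} staged={a.txt, c.txt}
After op 19 (git add c.txt): modified={b.txt, d.txt} staged={a.txt, c.txt}
After op 20 (git add b.txt): modified={d.txt} staged={a.txt, b.txt, c.txt}
After op 21 (git add d.txt): modified={none} staged={a.txt, b.txt, c.txt, d.txt}
After op 22 (git reset b.txt): modified={b.txt} staged={a.txt, c.txt, d.txt}
After op 23 (git reset c.txt): modified={b.txt, c.txt} staged={a.txt, d.txt}
After op 24 (modify b.txt): modified={b.txt, c.txt} staged={a.txt, d.txt}
After op 25 (git add b.txt): modified={c.txt} staged={a.txt, b.txt, d.txt}
After op 26 (modify a.txt): modified={a.txt, c.txt} staged={a.txt, b.txt, d.txt}
After op 27 (modify b.txt): modified={a.txt, b.txt, c.txt} staged={a.txt, b.txt, d.txt}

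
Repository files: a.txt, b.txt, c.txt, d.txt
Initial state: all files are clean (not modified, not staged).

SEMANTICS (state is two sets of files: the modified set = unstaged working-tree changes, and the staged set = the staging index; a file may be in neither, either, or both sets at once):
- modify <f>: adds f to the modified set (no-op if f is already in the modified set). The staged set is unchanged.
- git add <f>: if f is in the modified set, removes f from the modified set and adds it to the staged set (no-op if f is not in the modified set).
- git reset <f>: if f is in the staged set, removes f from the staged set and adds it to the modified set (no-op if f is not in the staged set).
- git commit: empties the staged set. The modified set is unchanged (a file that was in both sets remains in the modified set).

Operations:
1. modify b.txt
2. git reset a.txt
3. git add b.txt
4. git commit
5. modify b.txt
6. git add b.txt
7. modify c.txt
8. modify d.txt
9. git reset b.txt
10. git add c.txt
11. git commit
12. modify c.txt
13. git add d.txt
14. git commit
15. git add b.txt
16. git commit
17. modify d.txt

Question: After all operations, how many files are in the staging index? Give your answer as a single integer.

Answer: 0

Derivation:
After op 1 (modify b.txt): modified={b.txt} staged={none}
After op 2 (git reset a.txt): modified={b.txt} staged={none}
After op 3 (git add b.txt): modified={none} staged={b.txt}
After op 4 (git commit): modified={none} staged={none}
After op 5 (modify b.txt): modified={b.txt} staged={none}
After op 6 (git add b.txt): modified={none} staged={b.txt}
After op 7 (modify c.txt): modified={c.txt} staged={b.txt}
After op 8 (modify d.txt): modified={c.txt, d.txt} staged={b.txt}
After op 9 (git reset b.txt): modified={b.txt, c.txt, d.txt} staged={none}
After op 10 (git add c.txt): modified={b.txt, d.txt} staged={c.txt}
After op 11 (git commit): modified={b.txt, d.txt} staged={none}
After op 12 (modify c.txt): modified={b.txt, c.txt, d.txt} staged={none}
After op 13 (git add d.txt): modified={b.txt, c.txt} staged={d.txt}
After op 14 (git commit): modified={b.txt, c.txt} staged={none}
After op 15 (git add b.txt): modified={c.txt} staged={b.txt}
After op 16 (git commit): modified={c.txt} staged={none}
After op 17 (modify d.txt): modified={c.txt, d.txt} staged={none}
Final staged set: {none} -> count=0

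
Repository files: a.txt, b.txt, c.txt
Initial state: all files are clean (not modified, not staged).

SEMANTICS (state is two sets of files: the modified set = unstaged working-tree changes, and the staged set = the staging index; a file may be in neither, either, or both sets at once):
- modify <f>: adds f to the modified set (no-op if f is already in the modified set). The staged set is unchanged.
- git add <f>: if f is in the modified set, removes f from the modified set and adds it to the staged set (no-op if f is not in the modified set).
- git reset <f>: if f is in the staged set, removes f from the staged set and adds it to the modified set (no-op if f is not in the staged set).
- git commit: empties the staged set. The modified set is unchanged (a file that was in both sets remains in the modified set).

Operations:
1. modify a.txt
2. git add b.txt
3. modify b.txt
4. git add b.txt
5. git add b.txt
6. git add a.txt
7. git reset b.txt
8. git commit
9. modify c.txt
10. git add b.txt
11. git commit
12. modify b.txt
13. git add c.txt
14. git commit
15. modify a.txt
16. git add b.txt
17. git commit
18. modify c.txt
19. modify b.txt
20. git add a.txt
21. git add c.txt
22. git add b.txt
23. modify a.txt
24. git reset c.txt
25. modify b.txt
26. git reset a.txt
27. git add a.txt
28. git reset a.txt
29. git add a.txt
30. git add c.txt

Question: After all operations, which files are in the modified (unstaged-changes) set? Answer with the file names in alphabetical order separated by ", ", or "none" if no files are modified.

After op 1 (modify a.txt): modified={a.txt} staged={none}
After op 2 (git add b.txt): modified={a.txt} staged={none}
After op 3 (modify b.txt): modified={a.txt, b.txt} staged={none}
After op 4 (git add b.txt): modified={a.txt} staged={b.txt}
After op 5 (git add b.txt): modified={a.txt} staged={b.txt}
After op 6 (git add a.txt): modified={none} staged={a.txt, b.txt}
After op 7 (git reset b.txt): modified={b.txt} staged={a.txt}
After op 8 (git commit): modified={b.txt} staged={none}
After op 9 (modify c.txt): modified={b.txt, c.txt} staged={none}
After op 10 (git add b.txt): modified={c.txt} staged={b.txt}
After op 11 (git commit): modified={c.txt} staged={none}
After op 12 (modify b.txt): modified={b.txt, c.txt} staged={none}
After op 13 (git add c.txt): modified={b.txt} staged={c.txt}
After op 14 (git commit): modified={b.txt} staged={none}
After op 15 (modify a.txt): modified={a.txt, b.txt} staged={none}
After op 16 (git add b.txt): modified={a.txt} staged={b.txt}
After op 17 (git commit): modified={a.txt} staged={none}
After op 18 (modify c.txt): modified={a.txt, c.txt} staged={none}
After op 19 (modify b.txt): modified={a.txt, b.txt, c.txt} staged={none}
After op 20 (git add a.txt): modified={b.txt, c.txt} staged={a.txt}
After op 21 (git add c.txt): modified={b.txt} staged={a.txt, c.txt}
After op 22 (git add b.txt): modified={none} staged={a.txt, b.txt, c.txt}
After op 23 (modify a.txt): modified={a.txt} staged={a.txt, b.txt, c.txt}
After op 24 (git reset c.txt): modified={a.txt, c.txt} staged={a.txt, b.txt}
After op 25 (modify b.txt): modified={a.txt, b.txt, c.txt} staged={a.txt, b.txt}
After op 26 (git reset a.txt): modified={a.txt, b.txt, c.txt} staged={b.txt}
After op 27 (git add a.txt): modified={b.txt, c.txt} staged={a.txt, b.txt}
After op 28 (git reset a.txt): modified={a.txt, b.txt, c.txt} staged={b.txt}
After op 29 (git add a.txt): modified={b.txt, c.txt} staged={a.txt, b.txt}
After op 30 (git add c.txt): modified={b.txt} staged={a.txt, b.txt, c.txt}

Answer: b.txt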